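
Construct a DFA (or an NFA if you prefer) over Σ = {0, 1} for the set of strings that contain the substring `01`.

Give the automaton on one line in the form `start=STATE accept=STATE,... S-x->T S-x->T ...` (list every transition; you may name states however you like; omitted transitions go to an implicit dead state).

States A..B record the length of the longest prefix of `01` that matches the current input suffix. Reaching C means `01` has been seen, and we stay there forever. Accept from C.
With 3 states:
       0  1 
>  A   B  A 
   B   B  C 
 * C   C  C 
(> = start, * = accepting)

start=A accept=C A-0->B A-1->A B-0->B B-1->C C-0->C C-1->C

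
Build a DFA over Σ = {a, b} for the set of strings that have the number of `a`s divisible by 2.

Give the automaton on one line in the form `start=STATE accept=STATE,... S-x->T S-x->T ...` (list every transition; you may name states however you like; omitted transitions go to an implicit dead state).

The only thing that matters is how many `a`s have appeared, reduced mod 2. Use one state per residue: S0 for 0, …, S1 for 1. Reading `a` moves to the next residue; anything else stays put. S0 is accepting.
        a   b  
>* S0   S1  S0 
   S1   S0  S1 
(> = start, * = accepting)

start=S0 accept=S0 S0-a->S1 S0-b->S0 S1-a->S0 S1-b->S1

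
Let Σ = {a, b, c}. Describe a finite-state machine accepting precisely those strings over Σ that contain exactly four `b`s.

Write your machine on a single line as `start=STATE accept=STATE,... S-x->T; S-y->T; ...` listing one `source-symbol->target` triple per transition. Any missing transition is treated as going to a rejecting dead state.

Count `b`s, saturating at 5: states s0 through s4 mean 0 through 4 `b`s seen; s5 means more than 4. Each `b` increments (capped at s5); other symbols loop. Accept from {s4}.
With 6 states:
        a   b   c  
>  s0   s0  s1  s0 
   s1   s1  s2  s1 
   s2   s2  s3  s2 
   s3   s3  s4  s3 
 * s4   s4  s5  s4 
   s5   s5  s5  s5 
(> = start, * = accepting)

start=s0; accept=s4; s0-a->s0; s0-b->s1; s0-c->s0; s1-a->s1; s1-b->s2; s1-c->s1; s2-a->s2; s2-b->s3; s2-c->s2; s3-a->s3; s3-b->s4; s3-c->s3; s4-a->s4; s4-b->s5; s4-c->s4; s5-a->s5; s5-b->s5; s5-c->s5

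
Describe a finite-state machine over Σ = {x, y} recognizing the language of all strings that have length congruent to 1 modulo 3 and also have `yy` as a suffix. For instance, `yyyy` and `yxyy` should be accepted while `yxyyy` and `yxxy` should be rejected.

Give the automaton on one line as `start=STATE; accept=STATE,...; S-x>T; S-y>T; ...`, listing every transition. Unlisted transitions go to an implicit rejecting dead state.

Handle the two conditions separately and then intersect. One (3 states) tracks the input length modulo 3; the other (3 states) tracks how much of the suffix `yy` has currently been matched. Each combined state is a pair, one component from each; accept when both components accept.
A 9-state machine:
        x   y  
>  s0   s1  s2 
   s1   s3  s4 
   s2   s3  s5 
   s3   s0  s6 
   s4   s0  s7 
   s5   s0  s7 
   s6   s1  s8 
   s7   s1  s8 
 * s8   s3  s5 
(> = start, * = accepting)

start=s0; accept=s8; s0-x>s1; s0-y>s2; s1-x>s3; s1-y>s4; s2-x>s3; s2-y>s5; s3-x>s0; s3-y>s6; s4-x>s0; s4-y>s7; s5-x>s0; s5-y>s7; s6-x>s1; s6-y>s8; s7-x>s1; s7-y>s8; s8-x>s3; s8-y>s5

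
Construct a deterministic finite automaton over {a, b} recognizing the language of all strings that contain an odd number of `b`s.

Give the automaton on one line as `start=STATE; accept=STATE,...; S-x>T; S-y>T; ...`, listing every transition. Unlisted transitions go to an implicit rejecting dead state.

start=S0; accept=S1; S0-a>S0; S0-b>S1; S1-a>S1; S1-b>S0

Keep the running count of `b`s modulo 2: each `b` advances along the cycle S0 → S1 → S0 while other symbols loop. Accept at S1.
A 2-state machine:
        a   b  
>  S0   S0  S1 
 * S1   S1  S0 
(> = start, * = accepting)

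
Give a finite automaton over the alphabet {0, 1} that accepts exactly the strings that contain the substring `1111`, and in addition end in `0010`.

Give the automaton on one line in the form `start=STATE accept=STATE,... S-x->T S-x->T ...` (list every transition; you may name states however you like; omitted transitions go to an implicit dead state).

start=q0 accept=q12 q0-0->q1 q0-1->q2 q1-0->q3 q1-1->q2 q2-0->q1 q2-1->q4 q3-0->q3 q3-1->q5 q4-0->q1 q4-1->q6 q5-0->q7 q5-1->q4 q6-0->q1 q6-1->q8 q7-0->q3 q7-1->q2 q8-0->q9 q8-1->q8 q9-0->q10 q9-1->q8 q10-0->q10 q10-1->q11 q11-0->q12 q11-1->q8 q12-0->q10 q12-1->q8

Build one automaton per condition and run them in lockstep. The first has 5 states tracking whether and how much of `1111` has been seen; the second has 5 states tracking how much of the suffix `0010` has currently been matched. A product state is a pair (one from each), accepting exactly when both do.
          0    1  
>  q0     q1   q2 
   q1     q3   q2 
   q2     q1   q4 
   q3     q3   q5 
   q4     q1   q6 
   q5     q7   q4 
   q6     q1   q8 
   q7     q3   q2 
   q8     q9   q8 
   q9    q10   q8 
   q10   q10  q11 
   q11   q12   q8 
 * q12   q10   q8 
(> = start, * = accepting)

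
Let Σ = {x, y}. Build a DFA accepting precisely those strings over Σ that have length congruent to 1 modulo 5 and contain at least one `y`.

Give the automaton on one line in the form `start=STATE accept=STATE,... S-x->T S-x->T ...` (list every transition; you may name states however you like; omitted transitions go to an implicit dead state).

Handle the two conditions separately and then intersect. One (5 states) tracks the input length modulo 5; the other (3 states) tracks the count of `y`s, saturating at 2. Each combined state is a pair, one component from each; accept when both components accept. Minimizing collapses redundant product states.
        x   y  
>  S0   S1  S2 
   S1   S3  S4 
 * S2   S4  S4 
   S3   S5  S6 
   S4   S6  S6 
   S5   S7  S8 
   S6   S8  S8 
   S7   S0  S9 
   S8   S9  S9 
   S9   S2  S2 
(> = start, * = accepting)

start=S0 accept=S2 S0-x->S1 S0-y->S2 S1-x->S3 S1-y->S4 S2-x->S4 S2-y->S4 S3-x->S5 S3-y->S6 S4-x->S6 S4-y->S6 S5-x->S7 S5-y->S8 S6-x->S8 S6-y->S8 S7-x->S0 S7-y->S9 S8-x->S9 S8-y->S9 S9-x->S2 S9-y->S2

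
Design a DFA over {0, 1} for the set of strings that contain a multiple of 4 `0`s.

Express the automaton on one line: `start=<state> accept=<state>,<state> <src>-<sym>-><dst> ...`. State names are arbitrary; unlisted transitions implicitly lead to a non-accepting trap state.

Keep the running count of `0`s modulo 4: each `0` advances along the cycle A → B → C → D → A while other symbols loop. Accept at A.
       0  1 
>* A   B  A 
   B   C  B 
   C   D  C 
   D   A  D 
(> = start, * = accepting)

start=A accept=A A-0->B A-1->A B-0->C B-1->B C-0->D C-1->C D-0->A D-1->D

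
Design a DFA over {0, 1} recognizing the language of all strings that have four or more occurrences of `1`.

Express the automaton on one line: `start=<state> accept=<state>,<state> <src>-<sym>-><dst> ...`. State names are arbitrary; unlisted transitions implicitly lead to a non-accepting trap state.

start=s0 accept=s4,s5 s0-0->s0 s0-1->s1 s1-0->s1 s1-1->s2 s2-0->s2 s2-1->s3 s3-0->s3 s3-1->s4 s4-0->s4 s4-1->s5 s5-0->s5 s5-1->s5

Only the number of `1`s matters, and only up to 5. Make a chain s0 → s1 → s2 → s3 → s4 → s5 advanced by each `1` (with s5 absorbing); every other symbol self-loops. The accepting set is {s4, s5}.
With 6 states:
        0   1  
>  s0   s0  s1 
   s1   s1  s2 
   s2   s2  s3 
   s3   s3  s4 
 * s4   s4  s5 
 * s5   s5  s5 
(> = start, * = accepting)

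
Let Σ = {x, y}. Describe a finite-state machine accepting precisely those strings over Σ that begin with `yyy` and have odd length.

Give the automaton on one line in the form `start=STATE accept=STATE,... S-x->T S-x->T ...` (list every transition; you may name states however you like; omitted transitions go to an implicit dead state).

start=A accept=E A-x->B A-y->C B-x->B B-y->B C-x->B C-y->D D-x->B D-y->E E-x->F E-y->F F-x->E F-y->E

Handle the two conditions separately and then intersect. One (5 states) tracks whether the input so far still matches the prefix `yyy`; the other (2 states) tracks the input length modulo 2. Each combined state is a pair, one component from each; accept when both components accept. Minimizing collapses redundant product states.
A 6-state machine:
       x  y 
>  A   B  C 
   B   B  B 
   C   B  D 
   D   B  E 
 * E   F  F 
   F   E  E 
(> = start, * = accepting)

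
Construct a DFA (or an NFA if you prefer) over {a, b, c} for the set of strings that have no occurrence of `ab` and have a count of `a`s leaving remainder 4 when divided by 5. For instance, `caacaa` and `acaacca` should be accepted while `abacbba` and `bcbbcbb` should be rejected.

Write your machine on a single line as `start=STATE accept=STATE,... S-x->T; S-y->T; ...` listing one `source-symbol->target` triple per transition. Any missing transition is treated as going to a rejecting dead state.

start=q0; accept=q8,q13; q0-a->q1; q0-b->q0; q0-c->q0; q1-a->q2; q1-b->q3; q1-c->q4; q2-a->q5; q2-b->q6; q2-c->q7; q3-a->q6; q3-b->q3; q3-c->q3; q4-a->q2; q4-b->q4; q4-c->q4; q5-a->q8; q5-b->q9; q5-c->q10; q6-a->q9; q6-b->q6; q6-c->q6; q7-a->q5; q7-b->q7; q7-c->q7; q8-a->q11; q8-b->q12; q8-c->q13; q9-a->q12; q9-b->q9; q9-c->q9; q10-a->q8; q10-b->q10; q10-c->q10; q11-a->q1; q11-b->q14; q11-c->q0; q12-a->q14; q12-b->q12; q12-c->q12; q13-a->q11; q13-b->q13; q13-c->q13; q14-a->q3; q14-b->q14; q14-c->q14

Handle the two conditions separately and then intersect. One (3 states) tracks partial matches of the forbidden pattern `ab`; the other (5 states) tracks the count of `a`s modulo 5. Each combined state is a pair, one component from each; accept when both components accept.
15 states suffice.
          a    b    c  
>  q0     q1   q0   q0 
   q1     q2   q3   q4 
   q2     q5   q6   q7 
   q3     q6   q3   q3 
   q4     q2   q4   q4 
   q5     q8   q9  q10 
   q6     q9   q6   q6 
   q7     q5   q7   q7 
 * q8    q11  q12  q13 
   q9    q12   q9   q9 
   q10    q8  q10  q10 
   q11    q1  q14   q0 
   q12   q14  q12  q12 
 * q13   q11  q13  q13 
   q14    q3  q14  q14 
(> = start, * = accepting)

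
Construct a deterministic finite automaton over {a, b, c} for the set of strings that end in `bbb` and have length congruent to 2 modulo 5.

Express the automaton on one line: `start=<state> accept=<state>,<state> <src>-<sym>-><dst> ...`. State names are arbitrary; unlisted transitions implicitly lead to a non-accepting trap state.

start=S0 accept=S19 S0-a->S1 S0-b->S2 S0-c->S1 S1-a->S3 S1-b->S4 S1-c->S3 S2-a->S3 S2-b->S5 S2-c->S3 S3-a->S6 S3-b->S7 S3-c->S6 S4-a->S6 S4-b->S8 S4-c->S6 S5-a->S6 S5-b->S9 S5-c->S6 S6-a->S10 S6-b->S11 S6-c->S10 S7-a->S10 S7-b->S12 S7-c->S10 S8-a->S10 S8-b->S13 S8-c->S10 S9-a->S10 S9-b->S13 S9-c->S10 S10-a->S0 S10-b->S14 S10-c->S0 S11-a->S0 S11-b->S15 S11-c->S0 S12-a->S0 S12-b->S16 S12-c->S0 S13-a->S0 S13-b->S16 S13-c->S0 S14-a->S1 S14-b->S17 S14-c->S1 S15-a->S1 S15-b->S18 S15-c->S1 S16-a->S1 S16-b->S18 S16-c->S1 S17-a->S3 S17-b->S19 S17-c->S3 S18-a->S3 S18-b->S19 S18-c->S3 S19-a->S6 S19-b->S9 S19-c->S6

Handle the two conditions separately and then intersect. One (4 states) tracks how much of the suffix `bbb` has currently been matched; the other (5 states) tracks the input length modulo 5. Each combined state is a pair, one component from each; accept when both components accept.
          a    b    c  
>  S0     S1   S2   S1 
   S1     S3   S4   S3 
   S2     S3   S5   S3 
   S3     S6   S7   S6 
   S4     S6   S8   S6 
   S5     S6   S9   S6 
   S6    S10  S11  S10 
   S7    S10  S12  S10 
   S8    S10  S13  S10 
   S9    S10  S13  S10 
   S10    S0  S14   S0 
   S11    S0  S15   S0 
   S12    S0  S16   S0 
   S13    S0  S16   S0 
   S14    S1  S17   S1 
   S15    S1  S18   S1 
   S16    S1  S18   S1 
   S17    S3  S19   S3 
   S18    S3  S19   S3 
 * S19    S6   S9   S6 
(> = start, * = accepting)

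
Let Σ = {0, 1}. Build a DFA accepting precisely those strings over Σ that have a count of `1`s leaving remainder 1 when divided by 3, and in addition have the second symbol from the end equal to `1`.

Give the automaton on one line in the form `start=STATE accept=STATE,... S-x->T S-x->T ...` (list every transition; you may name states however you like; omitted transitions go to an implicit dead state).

Build one automaton per condition and run them in lockstep. One (3 states) tracks the count of `1`s modulo 3; the other (7 states) tracks the last 2 symbols read. Each combined state is a pair, one component from each; accept when both components accept.
          0    1  
>  q0     q1   q2 
   q1     q3   q4 
   q2     q5   q6 
   q3     q3   q4 
   q4     q5   q6 
 * q5     q7   q8 
   q6     q9  q10 
   q7     q7   q8 
   q8     q9  q10 
   q9    q11  q12 
   q10   q13  q14 
   q11   q11  q12 
   q12   q13  q14 
   q13    q3   q4 
 * q14    q5   q6 
(> = start, * = accepting)

start=q0 accept=q5,q14 q0-0->q1 q0-1->q2 q1-0->q3 q1-1->q4 q2-0->q5 q2-1->q6 q3-0->q3 q3-1->q4 q4-0->q5 q4-1->q6 q5-0->q7 q5-1->q8 q6-0->q9 q6-1->q10 q7-0->q7 q7-1->q8 q8-0->q9 q8-1->q10 q9-0->q11 q9-1->q12 q10-0->q13 q10-1->q14 q11-0->q11 q11-1->q12 q12-0->q13 q12-1->q14 q13-0->q3 q13-1->q4 q14-0->q5 q14-1->q6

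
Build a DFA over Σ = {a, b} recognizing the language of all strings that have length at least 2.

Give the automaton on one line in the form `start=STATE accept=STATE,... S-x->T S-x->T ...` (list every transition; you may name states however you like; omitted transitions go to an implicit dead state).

start=S0 accept=S2,S3 S0-a->S1 S0-b->S1 S1-a->S2 S1-b->S2 S2-a->S3 S2-b->S3 S3-a->S3 S3-b->S3

Count input length up to 3: every symbol moves from S0 toward S3, which means 'more than 2' and absorbs. Accept from {S2, S3}.
        a   b  
>  S0   S1  S1 
   S1   S2  S2 
 * S2   S3  S3 
 * S3   S3  S3 
(> = start, * = accepting)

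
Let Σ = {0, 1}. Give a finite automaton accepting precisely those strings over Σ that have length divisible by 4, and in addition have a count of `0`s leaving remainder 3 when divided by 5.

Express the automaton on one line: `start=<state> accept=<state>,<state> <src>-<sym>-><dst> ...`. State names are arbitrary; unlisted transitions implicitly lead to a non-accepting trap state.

Handle the two conditions separately and then intersect. One (4 states) tracks the input length modulo 4; the other (5 states) tracks the count of `0`s modulo 5. Each combined state is a pair, one component from each; accept when both components accept.
With 20 states:
          0    1  
>  q0     q1   q2 
   q1     q3   q4 
   q2     q4   q5 
   q3     q6   q7 
   q4     q7   q8 
   q5     q8   q9 
   q6    q10  q11 
   q7    q11  q12 
   q8    q12  q13 
   q9    q13   q0 
   q10    q2  q14 
 * q11   q14  q15 
   q12   q15  q16 
   q13   q16   q1 
   q14    q5  q17 
   q15   q17  q18 
   q16   q18   q3 
   q17    q9  q19 
   q18   q19   q6 
   q19    q0  q10 
(> = start, * = accepting)

start=q0 accept=q11 q0-0->q1 q0-1->q2 q1-0->q3 q1-1->q4 q2-0->q4 q2-1->q5 q3-0->q6 q3-1->q7 q4-0->q7 q4-1->q8 q5-0->q8 q5-1->q9 q6-0->q10 q6-1->q11 q7-0->q11 q7-1->q12 q8-0->q12 q8-1->q13 q9-0->q13 q9-1->q0 q10-0->q2 q10-1->q14 q11-0->q14 q11-1->q15 q12-0->q15 q12-1->q16 q13-0->q16 q13-1->q1 q14-0->q5 q14-1->q17 q15-0->q17 q15-1->q18 q16-0->q18 q16-1->q3 q17-0->q9 q17-1->q19 q18-0->q19 q18-1->q6 q19-0->q0 q19-1->q10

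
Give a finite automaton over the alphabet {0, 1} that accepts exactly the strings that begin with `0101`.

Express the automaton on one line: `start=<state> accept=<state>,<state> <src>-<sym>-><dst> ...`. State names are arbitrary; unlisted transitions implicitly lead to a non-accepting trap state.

Walk along `0101` while the input agrees: from q0 take `0` to q1, and so on. Any deviation drops to the rejecting sink q5. Once q4 is reached the prefix is confirmed and every continuation is accepted.
        0   1  
>  q0   q1  q5 
   q1   q5  q2 
   q2   q3  q5 
   q3   q5  q4 
 * q4   q4  q4 
   q5   q5  q5 
(> = start, * = accepting)

start=q0 accept=q4 q0-0->q1 q0-1->q5 q1-0->q5 q1-1->q2 q2-0->q3 q2-1->q5 q3-0->q5 q3-1->q4 q4-0->q4 q4-1->q4 q5-0->q5 q5-1->q5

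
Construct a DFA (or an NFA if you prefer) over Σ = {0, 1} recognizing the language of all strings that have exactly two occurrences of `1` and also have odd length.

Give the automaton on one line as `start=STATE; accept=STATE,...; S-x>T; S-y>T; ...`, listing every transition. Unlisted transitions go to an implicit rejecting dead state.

start=s0; accept=s5; s0-0>s1; s0-1>s2; s1-0>s0; s1-1>s3; s2-0>s3; s2-1>s4; s3-0>s2; s3-1>s5; s4-0>s5; s4-1>s6; s5-0>s4; s5-1>s6; s6-0>s6; s6-1>s6

Build one automaton per condition and run them in lockstep. The first has 4 states tracking the count of `1`s, saturating at 3; the second has 2 states tracking the input length modulo 2. A product state is a pair (one from each), accepting exactly when both do. Equivalent product states are then merged.
With 7 states:
        0   1  
>  s0   s1  s2 
   s1   s0  s3 
   s2   s3  s4 
   s3   s2  s5 
   s4   s5  s6 
 * s5   s4  s6 
   s6   s6  s6 
(> = start, * = accepting)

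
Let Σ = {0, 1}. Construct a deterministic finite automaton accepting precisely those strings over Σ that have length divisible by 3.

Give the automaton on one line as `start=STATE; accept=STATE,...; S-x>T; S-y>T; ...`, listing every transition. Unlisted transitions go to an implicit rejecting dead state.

Only the length mod 3 matters, so use a 3-cycle: from any state, every input symbol moves to the next state, wrapping q2 back to q0. Mark q0 accepting.
3 states suffice.
        0   1  
>* q0   q1  q1 
   q1   q2  q2 
   q2   q0  q0 
(> = start, * = accepting)

start=q0; accept=q0; q0-0>q1; q0-1>q1; q1-0>q2; q1-1>q2; q2-0>q0; q2-1>q0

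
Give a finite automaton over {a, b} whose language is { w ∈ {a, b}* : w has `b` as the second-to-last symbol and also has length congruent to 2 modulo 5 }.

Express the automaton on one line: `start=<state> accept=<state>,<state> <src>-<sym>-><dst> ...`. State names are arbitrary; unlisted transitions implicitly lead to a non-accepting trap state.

start=s0 accept=s4 s0-a->s1 s0-b->s2 s1-a->s3 s1-b->s3 s2-a->s4 s2-b->s4 s3-a->s5 s3-b->s5 s4-a->s5 s4-b->s5 s5-a->s6 s5-b->s6 s6-a->s0 s6-b->s0

Run two small machines in parallel and take their product. The first has 7 states tracking the last 2 symbols read; the second has 5 states tracking the input length modulo 5. A product state is a pair (one from each), accepting exactly when both do. Minimizing collapses redundant product states.
7 states suffice.
        a   b  
>  s0   s1  s2 
   s1   s3  s3 
   s2   s4  s4 
   s3   s5  s5 
 * s4   s5  s5 
   s5   s6  s6 
   s6   s0  s0 
(> = start, * = accepting)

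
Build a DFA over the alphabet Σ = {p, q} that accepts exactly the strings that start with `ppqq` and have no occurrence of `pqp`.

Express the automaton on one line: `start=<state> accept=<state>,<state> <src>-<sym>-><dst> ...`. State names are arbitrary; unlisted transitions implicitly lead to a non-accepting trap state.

Handle the two conditions separately and then intersect. One (6 states) tracks whether the input so far still matches the prefix `ppqq`; the other (4 states) tracks partial matches of the forbidden pattern `pqp`. Each combined state is a pair, one component from each; accept when both components accept. Equivalent product states are then merged.
        p   q  
>  s0   s1  s2 
   s1   s3  s2 
   s2   s2  s2 
   s3   s2  s4 
   s4   s2  s5 
 * s5   s6  s5 
 * s6   s6  s7 
 * s7   s2  s5 
(> = start, * = accepting)

start=s0 accept=s5,s6,s7 s0-p->s1 s0-q->s2 s1-p->s3 s1-q->s2 s2-p->s2 s2-q->s2 s3-p->s2 s3-q->s4 s4-p->s2 s4-q->s5 s5-p->s6 s5-q->s5 s6-p->s6 s6-q->s7 s7-p->s2 s7-q->s5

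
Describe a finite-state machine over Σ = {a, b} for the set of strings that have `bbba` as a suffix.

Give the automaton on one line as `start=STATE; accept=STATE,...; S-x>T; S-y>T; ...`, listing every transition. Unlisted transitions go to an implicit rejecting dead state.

start=S0; accept=S4; S0-a>S0; S0-b>S1; S1-a>S0; S1-b>S2; S2-a>S0; S2-b>S3; S3-a>S4; S3-b>S3; S4-a>S0; S4-b>S1

Let each state record the length of the longest suffix of the input read so far that is also a prefix of `bbba`. S1 means the last symbol is `b`; S2 means the last 2 symbols are `bb`; S3 means the last 3 symbols are `bbb`; S4 means the last 4 symbols are `bbba`. Accept only at S4, where the string currently ends in `bbba`.
5 states suffice.
        a   b  
>  S0   S0  S1 
   S1   S0  S2 
   S2   S0  S3 
   S3   S4  S3 
 * S4   S0  S1 
(> = start, * = accepting)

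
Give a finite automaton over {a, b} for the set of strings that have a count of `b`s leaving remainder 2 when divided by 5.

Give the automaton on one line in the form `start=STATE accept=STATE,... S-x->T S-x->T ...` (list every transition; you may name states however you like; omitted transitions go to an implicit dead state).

Keep the running count of `b`s modulo 5: each `b` advances along the cycle q0 → q1 → q2 → q3 → q4 → q0 while other symbols loop. Accept at q2.
        a   b  
>  q0   q0  q1 
   q1   q1  q2 
 * q2   q2  q3 
   q3   q3  q4 
   q4   q4  q0 
(> = start, * = accepting)

start=q0 accept=q2 q0-a->q0 q0-b->q1 q1-a->q1 q1-b->q2 q2-a->q2 q2-b->q3 q3-a->q3 q3-b->q4 q4-a->q4 q4-b->q0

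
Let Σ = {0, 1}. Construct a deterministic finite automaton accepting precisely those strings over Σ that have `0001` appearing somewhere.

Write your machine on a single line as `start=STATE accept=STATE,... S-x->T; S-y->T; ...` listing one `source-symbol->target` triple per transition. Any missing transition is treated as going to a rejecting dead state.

start=S0; accept=S4; S0-0->S1; S0-1->S0; S1-0->S2; S1-1->S0; S2-0->S3; S2-1->S0; S3-0->S3; S3-1->S4; S4-0->S4; S4-1->S4

States S0..S3 record the length of the longest prefix of `0001` that matches the current input suffix. Reaching S4 means `0001` has been seen, and we stay there forever. Accept from S4.
With 5 states:
        0   1  
>  S0   S1  S0 
   S1   S2  S0 
   S2   S3  S0 
   S3   S3  S4 
 * S4   S4  S4 
(> = start, * = accepting)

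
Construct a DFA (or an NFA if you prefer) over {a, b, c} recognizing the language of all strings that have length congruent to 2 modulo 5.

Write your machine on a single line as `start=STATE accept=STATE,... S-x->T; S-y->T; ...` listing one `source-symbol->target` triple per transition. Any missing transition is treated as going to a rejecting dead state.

start=q0; accept=q2; q0-a->q1; q0-b->q1; q0-c->q1; q1-a->q2; q1-b->q2; q1-c->q2; q2-a->q3; q2-b->q3; q2-c->q3; q3-a->q4; q3-b->q4; q3-c->q4; q4-a->q0; q4-b->q0; q4-c->q0

Only the length mod 5 matters, so use a 5-cycle: from any state, every input symbol moves to the next state, wrapping q4 back to q0. Mark q2 accepting.
A 5-state machine:
        a   b   c  
>  q0   q1  q1  q1 
   q1   q2  q2  q2 
 * q2   q3  q3  q3 
   q3   q4  q4  q4 
   q4   q0  q0  q0 
(> = start, * = accepting)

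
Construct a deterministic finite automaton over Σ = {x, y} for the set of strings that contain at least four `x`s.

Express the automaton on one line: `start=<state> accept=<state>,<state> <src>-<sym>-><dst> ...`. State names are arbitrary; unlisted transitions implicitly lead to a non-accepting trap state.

Count `x`s, saturating at 5: states q0 through q4 mean 0 through 4 `x`s seen; q5 means more than 4. Each `x` increments (capped at q5); other symbols loop. Accept from {q4, q5}.
6 states suffice.
        x   y  
>  q0   q1  q0 
   q1   q2  q1 
   q2   q3  q2 
   q3   q4  q3 
 * q4   q5  q4 
 * q5   q5  q5 
(> = start, * = accepting)

start=q0 accept=q4,q5 q0-x->q1 q0-y->q0 q1-x->q2 q1-y->q1 q2-x->q3 q2-y->q2 q3-x->q4 q3-y->q3 q4-x->q5 q4-y->q4 q5-x->q5 q5-y->q5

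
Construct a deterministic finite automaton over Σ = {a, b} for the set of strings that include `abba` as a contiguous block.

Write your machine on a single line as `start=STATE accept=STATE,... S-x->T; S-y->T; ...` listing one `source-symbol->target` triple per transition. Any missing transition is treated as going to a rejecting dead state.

States q0..q3 record the length of the longest prefix of `abba` that matches the current input suffix. Reaching q4 means `abba` has been seen, and we stay there forever. Accept from q4.
        a   b  
>  q0   q1  q0 
   q1   q1  q2 
   q2   q1  q3 
   q3   q4  q0 
 * q4   q4  q4 
(> = start, * = accepting)

start=q0; accept=q4; q0-a->q1; q0-b->q0; q1-a->q1; q1-b->q2; q2-a->q1; q2-b->q3; q3-a->q4; q3-b->q0; q4-a->q4; q4-b->q4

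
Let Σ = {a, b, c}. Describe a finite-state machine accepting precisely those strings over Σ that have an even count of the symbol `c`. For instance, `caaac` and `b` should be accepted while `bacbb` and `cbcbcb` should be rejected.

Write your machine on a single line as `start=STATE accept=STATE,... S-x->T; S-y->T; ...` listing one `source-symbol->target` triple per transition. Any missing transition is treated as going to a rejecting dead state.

start=s0; accept=s0; s0-a->s0; s0-b->s0; s0-c->s1; s1-a->s1; s1-b->s1; s1-c->s0

The only thing that matters is how many `c`s have appeared, reduced mod 2. Use one state per residue: s0 for 0, …, s1 for 1. Reading `c` moves to the next residue; anything else stays put. s0 is accepting.
        a   b   c  
>* s0   s0  s0  s1 
   s1   s1  s1  s0 
(> = start, * = accepting)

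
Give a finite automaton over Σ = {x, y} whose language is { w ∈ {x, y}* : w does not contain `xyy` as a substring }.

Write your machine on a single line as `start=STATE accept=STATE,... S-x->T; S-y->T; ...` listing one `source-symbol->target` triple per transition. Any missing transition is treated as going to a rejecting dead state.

This is the complement of 'contains `xyy`'. Use the same substring-matching states — A through D holding how much of `xyy` has just been matched — but flip the accepting set: everything except the trap D accepts.
With 4 states:
       x  y 
>* A   B  A 
 * B   B  C 
 * C   B  D 
   D   D  D 
(> = start, * = accepting)

start=A; accept=A,B,C; A-x->B; A-y->A; B-x->B; B-y->C; C-x->B; C-y->D; D-x->D; D-y->D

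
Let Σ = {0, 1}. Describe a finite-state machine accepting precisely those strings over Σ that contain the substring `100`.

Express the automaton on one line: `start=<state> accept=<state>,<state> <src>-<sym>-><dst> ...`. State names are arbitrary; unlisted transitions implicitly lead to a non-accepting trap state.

start=A accept=D A-0->A A-1->B B-0->C B-1->B C-0->D C-1->B D-0->D D-1->D

States A..C record the length of the longest prefix of `100` that matches the current input suffix. Reaching D means `100` has been seen, and we stay there forever. Accept from D.
       0  1 
>  A   A  B 
   B   C  B 
   C   D  B 
 * D   D  D 
(> = start, * = accepting)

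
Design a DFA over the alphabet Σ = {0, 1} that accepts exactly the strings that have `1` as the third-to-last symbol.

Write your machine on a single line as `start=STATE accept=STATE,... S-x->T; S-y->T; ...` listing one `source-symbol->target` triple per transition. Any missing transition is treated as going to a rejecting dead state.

Because acceptance depends on a position counted from the end, the machine has to buffer the most recent 3 symbols. Make each state the string of the last up-to-3 symbols read; on input `x` shift the window left and append `x`. Accept when the buffered window has length 3 and begins with `1`.
15 states suffice.
       0  1 
>  A   B  C 
   B   D  E 
   C   F  G 
   D   H  I 
   E   J  K 
   F   L  M 
   G   N  O 
   H   H  I 
   I   J  K 
   J   L  M 
   K   N  O 
 * L   H  I 
 * M   J  K 
 * N   L  M 
 * O   N  O 
(> = start, * = accepting)

start=A; accept=L,M,N,O; A-0->B; A-1->C; B-0->D; B-1->E; C-0->F; C-1->G; D-0->H; D-1->I; E-0->J; E-1->K; F-0->L; F-1->M; G-0->N; G-1->O; H-0->H; H-1->I; I-0->J; I-1->K; J-0->L; J-1->M; K-0->N; K-1->O; L-0->H; L-1->I; M-0->J; M-1->K; N-0->L; N-1->M; O-0->N; O-1->O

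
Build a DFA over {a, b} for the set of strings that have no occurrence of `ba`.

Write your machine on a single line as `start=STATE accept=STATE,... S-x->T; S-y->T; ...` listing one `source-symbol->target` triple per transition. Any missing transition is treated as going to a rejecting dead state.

This is the complement of 'contains `ba`'. Use the same substring-matching states — S0 through S2 holding how much of `ba` has just been matched — but flip the accepting set: everything except the trap S2 accepts.
A 3-state machine:
        a   b  
>* S0   S0  S1 
 * S1   S2  S1 
   S2   S2  S2 
(> = start, * = accepting)

start=S0; accept=S0,S1; S0-a->S0; S0-b->S1; S1-a->S2; S1-b->S1; S2-a->S2; S2-b->S2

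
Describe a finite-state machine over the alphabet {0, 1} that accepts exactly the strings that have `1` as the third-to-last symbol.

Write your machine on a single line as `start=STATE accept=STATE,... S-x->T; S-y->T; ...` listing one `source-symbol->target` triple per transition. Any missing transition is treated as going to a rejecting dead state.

start=s0; accept=s11,s12,s13,s14; s0-0->s1; s0-1->s2; s1-0->s3; s1-1->s4; s2-0->s5; s2-1->s6; s3-0->s7; s3-1->s8; s4-0->s9; s4-1->s10; s5-0->s11; s5-1->s12; s6-0->s13; s6-1->s14; s7-0->s7; s7-1->s8; s8-0->s9; s8-1->s10; s9-0->s11; s9-1->s12; s10-0->s13; s10-1->s14; s11-0->s7; s11-1->s8; s12-0->s9; s12-1->s10; s13-0->s11; s13-1->s12; s14-0->s13; s14-1->s14

A DFA must remember the last 3 symbols (since which symbol is third-to-last isn't known until the input ends). Use one state per possible window of the last ≤3 symbols; accept from those whose window starts with `1`.
A 15-state machine:
          0    1  
>  s0     s1   s2 
   s1     s3   s4 
   s2     s5   s6 
   s3     s7   s8 
   s4     s9  s10 
   s5    s11  s12 
   s6    s13  s14 
   s7     s7   s8 
   s8     s9  s10 
   s9    s11  s12 
   s10   s13  s14 
 * s11    s7   s8 
 * s12    s9  s10 
 * s13   s11  s12 
 * s14   s13  s14 
(> = start, * = accepting)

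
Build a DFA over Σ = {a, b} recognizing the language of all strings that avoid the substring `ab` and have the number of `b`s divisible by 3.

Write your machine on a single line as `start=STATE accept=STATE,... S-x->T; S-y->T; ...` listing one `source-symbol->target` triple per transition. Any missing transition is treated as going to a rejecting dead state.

Build one automaton per condition and run them in lockstep. The first has 3 states tracking partial matches of the forbidden pattern `ab`; the second has 3 states tracking the count of `b`s modulo 3. A product state is a pair (one from each), accepting exactly when both do.
        a   b  
>* s0   s1  s2 
 * s1   s1  s3 
   s2   s4  s5 
   s3   s3  s6 
   s4   s4  s6 
   s5   s7  s0 
   s6   s6  s8 
   s7   s7  s8 
   s8   s8  s3 
(> = start, * = accepting)

start=s0; accept=s0,s1; s0-a->s1; s0-b->s2; s1-a->s1; s1-b->s3; s2-a->s4; s2-b->s5; s3-a->s3; s3-b->s6; s4-a->s4; s4-b->s6; s5-a->s7; s5-b->s0; s6-a->s6; s6-b->s8; s7-a->s7; s7-b->s8; s8-a->s8; s8-b->s3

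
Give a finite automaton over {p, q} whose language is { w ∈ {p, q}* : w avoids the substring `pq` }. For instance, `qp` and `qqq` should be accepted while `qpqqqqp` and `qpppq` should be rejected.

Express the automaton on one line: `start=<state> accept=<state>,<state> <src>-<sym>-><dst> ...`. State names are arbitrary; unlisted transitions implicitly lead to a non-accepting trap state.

Track partial matches of the forbidden pattern `pq`. State C is a dead state reached once `pq` has occurred; every other state accepts. A means no part of `pq` is currently matched.
With 3 states:
       p  q 
>* A   B  A 
 * B   B  C 
   C   C  C 
(> = start, * = accepting)

start=A accept=A,B A-p->B A-q->A B-p->B B-q->C C-p->C C-q->C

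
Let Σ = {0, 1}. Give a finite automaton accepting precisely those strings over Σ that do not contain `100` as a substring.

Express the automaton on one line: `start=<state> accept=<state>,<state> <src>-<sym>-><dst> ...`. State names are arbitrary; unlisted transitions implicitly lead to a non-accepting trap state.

start=A accept=A,B,C A-0->A A-1->B B-0->C B-1->B C-0->D C-1->B D-0->D D-1->D

Track partial matches of the forbidden pattern `100`. State D is a dead state reached once `100` has occurred; every other state accepts. A means no part of `100` is currently matched.
       0  1 
>* A   A  B 
 * B   C  B 
 * C   D  B 
   D   D  D 
(> = start, * = accepting)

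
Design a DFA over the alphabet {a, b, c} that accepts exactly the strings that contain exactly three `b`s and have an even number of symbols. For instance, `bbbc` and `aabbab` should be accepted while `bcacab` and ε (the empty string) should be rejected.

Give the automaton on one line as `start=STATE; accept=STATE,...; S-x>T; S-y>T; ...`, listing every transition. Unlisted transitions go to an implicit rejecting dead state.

start=q0; accept=q7; q0-a>q1; q0-b>q2; q0-c>q1; q1-a>q0; q1-b>q3; q1-c>q0; q2-a>q3; q2-b>q4; q2-c>q3; q3-a>q2; q3-b>q5; q3-c>q2; q4-a>q5; q4-b>q6; q4-c>q5; q5-a>q4; q5-b>q7; q5-c>q4; q6-a>q7; q6-b>q8; q6-c>q7; q7-a>q6; q7-b>q8; q7-c>q6; q8-a>q8; q8-b>q8; q8-c>q8

Build one automaton per condition and run them in lockstep. One (5 states) tracks the count of `b`s, saturating at 4; the other (2 states) tracks the input length modulo 2. Each combined state is a pair, one component from each; accept when both components accept. After merging equivalent states the machine shrinks.
With 9 states:
        a   b   c  
>  q0   q1  q2  q1 
   q1   q0  q3  q0 
   q2   q3  q4  q3 
   q3   q2  q5  q2 
   q4   q5  q6  q5 
   q5   q4  q7  q4 
   q6   q7  q8  q7 
 * q7   q6  q8  q6 
   q8   q8  q8  q8 
(> = start, * = accepting)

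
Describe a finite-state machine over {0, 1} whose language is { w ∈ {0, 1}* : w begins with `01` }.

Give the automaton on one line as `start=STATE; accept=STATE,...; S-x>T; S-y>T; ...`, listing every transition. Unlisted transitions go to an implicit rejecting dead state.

Check the first 2 symbols one by one: A through B record how many have matched `01` so far; any wrong symbol goes to the dead state D. After all 2 match we enter the accepting sink C.
A 4-state machine:
       0  1 
>  A   B  D 
   B   D  C 
 * C   C  C 
   D   D  D 
(> = start, * = accepting)

start=A; accept=C; A-0>B; A-1>D; B-0>D; B-1>C; C-0>C; C-1>C; D-0>D; D-1>D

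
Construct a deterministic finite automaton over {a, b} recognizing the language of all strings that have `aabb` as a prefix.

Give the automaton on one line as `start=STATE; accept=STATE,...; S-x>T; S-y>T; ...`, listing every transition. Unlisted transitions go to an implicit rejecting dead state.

start=s0; accept=s4; s0-a>s1; s0-b>s5; s1-a>s2; s1-b>s5; s2-a>s5; s2-b>s3; s3-a>s5; s3-b>s4; s4-a>s4; s4-b>s4; s5-a>s5; s5-b>s5

Check the first 4 symbols one by one: s0 through s3 record how many have matched `aabb` so far; any wrong symbol goes to the dead state s5. After all 4 match we enter the accepting sink s4.
        a   b  
>  s0   s1  s5 
   s1   s2  s5 
   s2   s5  s3 
   s3   s5  s4 
 * s4   s4  s4 
   s5   s5  s5 
(> = start, * = accepting)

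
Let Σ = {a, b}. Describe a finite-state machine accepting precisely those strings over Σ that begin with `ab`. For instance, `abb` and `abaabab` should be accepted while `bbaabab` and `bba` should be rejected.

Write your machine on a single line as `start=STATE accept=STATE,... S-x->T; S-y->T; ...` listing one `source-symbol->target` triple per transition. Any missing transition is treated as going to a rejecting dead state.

start=q0; accept=q2; q0-a->q1; q0-b->q3; q1-a->q3; q1-b->q2; q2-a->q2; q2-b->q2; q3-a->q3; q3-b->q3

Walk along `ab` while the input agrees: from q0 take `a` to q1, and so on. Any deviation drops to the rejecting sink q3. Once q2 is reached the prefix is confirmed and every continuation is accepted.
With 4 states:
        a   b  
>  q0   q1  q3 
   q1   q3  q2 
 * q2   q2  q2 
   q3   q3  q3 
(> = start, * = accepting)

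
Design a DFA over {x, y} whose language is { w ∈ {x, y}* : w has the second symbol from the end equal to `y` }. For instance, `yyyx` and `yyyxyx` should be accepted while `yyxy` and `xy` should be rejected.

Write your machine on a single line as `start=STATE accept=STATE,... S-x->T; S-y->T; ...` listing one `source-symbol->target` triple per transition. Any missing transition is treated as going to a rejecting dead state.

Because acceptance depends on a position counted from the end, the machine has to buffer the most recent 2 symbols. Make each state the string of the last up-to-2 symbols read; on input `x` shift the window left and append `x`. Accept when the buffered window has length 2 and begins with `y`.
A 7-state machine:
        x   y  
>  s0   s1  s2 
   s1   s3  s4 
   s2   s5  s6 
   s3   s3  s4 
   s4   s5  s6 
 * s5   s3  s4 
 * s6   s5  s6 
(> = start, * = accepting)

start=s0; accept=s5,s6; s0-x->s1; s0-y->s2; s1-x->s3; s1-y->s4; s2-x->s5; s2-y->s6; s3-x->s3; s3-y->s4; s4-x->s5; s4-y->s6; s5-x->s3; s5-y->s4; s6-x->s5; s6-y->s6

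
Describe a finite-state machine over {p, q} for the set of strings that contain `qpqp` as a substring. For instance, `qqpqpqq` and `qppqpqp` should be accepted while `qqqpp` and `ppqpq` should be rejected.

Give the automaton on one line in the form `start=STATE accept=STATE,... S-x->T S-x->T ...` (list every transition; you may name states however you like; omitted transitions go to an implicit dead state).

start=S0 accept=S4 S0-p->S0 S0-q->S1 S1-p->S2 S1-q->S1 S2-p->S0 S2-q->S3 S3-p->S4 S3-q->S1 S4-p->S4 S4-q->S4

Track how much of `qpqp` has been matched so far: state S0 is no progress, S4 is the absorbing accept state reached once `qpqp` has occurred. Intermediate states record partial matches; on a mismatch, fall back to the longest reusable overlap.
        p   q  
>  S0   S0  S1 
   S1   S2  S1 
   S2   S0  S3 
   S3   S4  S1 
 * S4   S4  S4 
(> = start, * = accepting)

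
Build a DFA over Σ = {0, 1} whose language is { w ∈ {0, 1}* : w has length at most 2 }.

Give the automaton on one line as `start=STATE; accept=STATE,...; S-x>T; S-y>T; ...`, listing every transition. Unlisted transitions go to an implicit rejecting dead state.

Count input length up to 3: every symbol moves from S0 toward S3, which means 'more than 2' and absorbs. Accept from {S0, S1, S2}.
        0   1  
>* S0   S1  S1 
 * S1   S2  S2 
 * S2   S3  S3 
   S3   S3  S3 
(> = start, * = accepting)

start=S0; accept=S0,S1,S2; S0-0>S1; S0-1>S1; S1-0>S2; S1-1>S2; S2-0>S3; S2-1>S3; S3-0>S3; S3-1>S3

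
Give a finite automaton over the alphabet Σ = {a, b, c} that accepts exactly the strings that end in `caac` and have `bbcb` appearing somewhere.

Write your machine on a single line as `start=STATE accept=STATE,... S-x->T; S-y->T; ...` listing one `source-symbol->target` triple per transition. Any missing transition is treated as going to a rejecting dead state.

start=q0; accept=q8; q0-a->q0; q0-b->q1; q0-c->q0; q1-a->q0; q1-b->q2; q1-c->q0; q2-a->q0; q2-b->q2; q2-c->q3; q3-a->q0; q3-b->q4; q3-c->q0; q4-a->q4; q4-b->q4; q4-c->q5; q5-a->q6; q5-b->q4; q5-c->q5; q6-a->q7; q6-b->q4; q6-c->q5; q7-a->q4; q7-b->q4; q7-c->q8; q8-a->q6; q8-b->q4; q8-c->q5

Run two small machines in parallel and take their product. One (5 states) tracks how much of the suffix `caac` has currently been matched; the other (5 states) tracks whether and how much of `bbcb` has been seen. Each combined state is a pair, one component from each; accept when both components accept. Minimizing collapses redundant product states.
        a   b   c  
>  q0   q0  q1  q0 
   q1   q0  q2  q0 
   q2   q0  q2  q3 
   q3   q0  q4  q0 
   q4   q4  q4  q5 
   q5   q6  q4  q5 
   q6   q7  q4  q5 
   q7   q4  q4  q8 
 * q8   q6  q4  q5 
(> = start, * = accepting)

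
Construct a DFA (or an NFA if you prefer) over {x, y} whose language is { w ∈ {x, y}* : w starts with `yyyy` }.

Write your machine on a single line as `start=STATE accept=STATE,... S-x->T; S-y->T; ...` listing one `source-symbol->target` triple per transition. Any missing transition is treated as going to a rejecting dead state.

Check the first 4 symbols one by one: s0 through s3 record how many have matched `yyyy` so far; any wrong symbol goes to the dead state s5. After all 4 match we enter the accepting sink s4.
A 6-state machine:
        x   y  
>  s0   s5  s1 
   s1   s5  s2 
   s2   s5  s3 
   s3   s5  s4 
 * s4   s4  s4 
   s5   s5  s5 
(> = start, * = accepting)

start=s0; accept=s4; s0-x->s5; s0-y->s1; s1-x->s5; s1-y->s2; s2-x->s5; s2-y->s3; s3-x->s5; s3-y->s4; s4-x->s4; s4-y->s4; s5-x->s5; s5-y->s5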